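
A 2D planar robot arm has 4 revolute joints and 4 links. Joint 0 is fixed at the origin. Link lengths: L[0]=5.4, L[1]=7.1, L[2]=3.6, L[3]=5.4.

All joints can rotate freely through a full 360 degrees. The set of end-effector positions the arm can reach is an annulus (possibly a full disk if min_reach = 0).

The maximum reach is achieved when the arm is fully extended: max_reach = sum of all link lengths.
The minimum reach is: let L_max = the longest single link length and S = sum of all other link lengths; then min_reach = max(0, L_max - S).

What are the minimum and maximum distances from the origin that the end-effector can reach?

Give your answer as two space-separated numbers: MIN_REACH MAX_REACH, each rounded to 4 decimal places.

Link lengths: [5.4, 7.1, 3.6, 5.4]
max_reach = 5.4 + 7.1 + 3.6 + 5.4 = 21.5
L_max = max([5.4, 7.1, 3.6, 5.4]) = 7.1
S (sum of others) = 21.5 - 7.1 = 14.4
min_reach = max(0, 7.1 - 14.4) = max(0, -7.3) = 0

Answer: 0.0000 21.5000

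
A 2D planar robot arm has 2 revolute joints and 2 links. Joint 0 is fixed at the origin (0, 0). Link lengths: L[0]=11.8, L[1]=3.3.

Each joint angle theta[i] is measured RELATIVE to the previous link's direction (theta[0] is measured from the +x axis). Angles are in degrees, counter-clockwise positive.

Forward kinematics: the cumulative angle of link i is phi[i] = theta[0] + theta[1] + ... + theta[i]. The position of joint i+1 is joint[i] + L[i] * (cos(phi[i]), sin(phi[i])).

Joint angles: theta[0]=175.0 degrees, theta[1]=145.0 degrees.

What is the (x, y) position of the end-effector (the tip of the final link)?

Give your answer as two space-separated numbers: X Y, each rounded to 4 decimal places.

Answer: -9.2272 -1.0928

Derivation:
joint[0] = (0.0000, 0.0000)  (base)
link 0: phi[0] = 175 = 175 deg
  cos(175 deg) = -0.9962, sin(175 deg) = 0.0872
  joint[1] = (0.0000, 0.0000) + 11.8 * (-0.9962, 0.0872) = (0.0000 + -11.7551, 0.0000 + 1.0284) = (-11.7551, 1.0284)
link 1: phi[1] = 175 + 145 = 320 deg
  cos(320 deg) = 0.7660, sin(320 deg) = -0.6428
  joint[2] = (-11.7551, 1.0284) + 3.3 * (0.7660, -0.6428) = (-11.7551 + 2.5279, 1.0284 + -2.1212) = (-9.2272, -1.0928)
End effector: (-9.2272, -1.0928)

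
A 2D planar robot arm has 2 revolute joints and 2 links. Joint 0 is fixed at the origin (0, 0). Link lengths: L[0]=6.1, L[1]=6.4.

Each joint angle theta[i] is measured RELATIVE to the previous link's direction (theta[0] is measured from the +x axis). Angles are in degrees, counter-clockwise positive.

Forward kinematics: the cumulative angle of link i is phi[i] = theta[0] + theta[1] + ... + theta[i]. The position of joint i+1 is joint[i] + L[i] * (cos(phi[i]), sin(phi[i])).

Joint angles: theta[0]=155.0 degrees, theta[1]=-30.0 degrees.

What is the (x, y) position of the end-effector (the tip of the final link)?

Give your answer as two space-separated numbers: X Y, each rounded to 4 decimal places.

Answer: -9.1994 7.8205

Derivation:
joint[0] = (0.0000, 0.0000)  (base)
link 0: phi[0] = 155 = 155 deg
  cos(155 deg) = -0.9063, sin(155 deg) = 0.4226
  joint[1] = (0.0000, 0.0000) + 6.1 * (-0.9063, 0.4226) = (0.0000 + -5.5285, 0.0000 + 2.5780) = (-5.5285, 2.5780)
link 1: phi[1] = 155 + -30 = 125 deg
  cos(125 deg) = -0.5736, sin(125 deg) = 0.8192
  joint[2] = (-5.5285, 2.5780) + 6.4 * (-0.5736, 0.8192) = (-5.5285 + -3.6709, 2.5780 + 5.2426) = (-9.1994, 7.8205)
End effector: (-9.1994, 7.8205)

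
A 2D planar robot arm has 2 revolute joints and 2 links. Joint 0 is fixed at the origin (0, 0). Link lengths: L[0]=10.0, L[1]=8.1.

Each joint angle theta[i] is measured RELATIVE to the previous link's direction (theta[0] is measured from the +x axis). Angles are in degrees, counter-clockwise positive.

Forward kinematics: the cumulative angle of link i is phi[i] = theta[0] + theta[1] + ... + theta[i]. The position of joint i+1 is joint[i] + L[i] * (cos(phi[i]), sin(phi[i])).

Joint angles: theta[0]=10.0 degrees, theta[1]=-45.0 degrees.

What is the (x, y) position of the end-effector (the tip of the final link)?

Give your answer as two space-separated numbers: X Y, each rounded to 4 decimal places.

Answer: 16.4832 -2.9095

Derivation:
joint[0] = (0.0000, 0.0000)  (base)
link 0: phi[0] = 10 = 10 deg
  cos(10 deg) = 0.9848, sin(10 deg) = 0.1736
  joint[1] = (0.0000, 0.0000) + 10 * (0.9848, 0.1736) = (0.0000 + 9.8481, 0.0000 + 1.7365) = (9.8481, 1.7365)
link 1: phi[1] = 10 + -45 = -35 deg
  cos(-35 deg) = 0.8192, sin(-35 deg) = -0.5736
  joint[2] = (9.8481, 1.7365) + 8.1 * (0.8192, -0.5736) = (9.8481 + 6.6351, 1.7365 + -4.6460) = (16.4832, -2.9095)
End effector: (16.4832, -2.9095)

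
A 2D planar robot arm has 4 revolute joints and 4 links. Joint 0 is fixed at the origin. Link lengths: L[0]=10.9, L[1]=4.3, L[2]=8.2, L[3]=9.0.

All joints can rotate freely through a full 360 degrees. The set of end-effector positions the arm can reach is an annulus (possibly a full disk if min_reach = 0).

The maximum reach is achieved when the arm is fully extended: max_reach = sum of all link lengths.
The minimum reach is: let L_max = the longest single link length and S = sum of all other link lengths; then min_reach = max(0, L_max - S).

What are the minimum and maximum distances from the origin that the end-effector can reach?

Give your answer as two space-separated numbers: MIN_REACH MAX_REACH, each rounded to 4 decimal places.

Answer: 0.0000 32.4000

Derivation:
Link lengths: [10.9, 4.3, 8.2, 9.0]
max_reach = 10.9 + 4.3 + 8.2 + 9 = 32.4
L_max = max([10.9, 4.3, 8.2, 9.0]) = 10.9
S (sum of others) = 32.4 - 10.9 = 21.5
min_reach = max(0, 10.9 - 21.5) = max(0, -10.6) = 0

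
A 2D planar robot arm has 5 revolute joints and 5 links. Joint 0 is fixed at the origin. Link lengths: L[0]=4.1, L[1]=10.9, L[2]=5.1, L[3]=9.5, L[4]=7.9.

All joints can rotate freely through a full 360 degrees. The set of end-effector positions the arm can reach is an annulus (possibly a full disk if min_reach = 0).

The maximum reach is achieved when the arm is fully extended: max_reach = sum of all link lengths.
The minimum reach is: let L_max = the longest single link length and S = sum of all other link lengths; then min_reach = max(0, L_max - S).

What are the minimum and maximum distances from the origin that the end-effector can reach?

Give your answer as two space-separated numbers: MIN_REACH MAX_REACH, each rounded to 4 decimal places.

Link lengths: [4.1, 10.9, 5.1, 9.5, 7.9]
max_reach = 4.1 + 10.9 + 5.1 + 9.5 + 7.9 = 37.5
L_max = max([4.1, 10.9, 5.1, 9.5, 7.9]) = 10.9
S (sum of others) = 37.5 - 10.9 = 26.6
min_reach = max(0, 10.9 - 26.6) = max(0, -15.7) = 0

Answer: 0.0000 37.5000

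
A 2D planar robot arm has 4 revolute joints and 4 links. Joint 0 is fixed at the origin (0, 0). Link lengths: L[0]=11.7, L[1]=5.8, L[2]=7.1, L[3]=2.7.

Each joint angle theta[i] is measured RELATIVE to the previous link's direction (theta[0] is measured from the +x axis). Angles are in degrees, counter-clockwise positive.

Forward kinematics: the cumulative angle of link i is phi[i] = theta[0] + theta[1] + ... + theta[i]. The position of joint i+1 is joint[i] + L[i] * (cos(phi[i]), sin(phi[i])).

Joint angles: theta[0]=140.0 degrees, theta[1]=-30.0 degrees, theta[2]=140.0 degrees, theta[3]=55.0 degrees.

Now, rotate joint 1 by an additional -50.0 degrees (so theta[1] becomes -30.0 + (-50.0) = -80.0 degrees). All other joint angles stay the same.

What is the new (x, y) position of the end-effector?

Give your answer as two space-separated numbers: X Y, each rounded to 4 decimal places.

Answer: -13.4333 7.5072

Derivation:
joint[0] = (0.0000, 0.0000)  (base)
link 0: phi[0] = 140 = 140 deg
  cos(140 deg) = -0.7660, sin(140 deg) = 0.6428
  joint[1] = (0.0000, 0.0000) + 11.7 * (-0.7660, 0.6428) = (0.0000 + -8.9627, 0.0000 + 7.5206) = (-8.9627, 7.5206)
link 1: phi[1] = 140 + -80 = 60 deg
  cos(60 deg) = 0.5000, sin(60 deg) = 0.8660
  joint[2] = (-8.9627, 7.5206) + 5.8 * (0.5000, 0.8660) = (-8.9627 + 2.9000, 7.5206 + 5.0229) = (-6.0627, 12.5436)
link 2: phi[2] = 140 + -80 + 140 = 200 deg
  cos(200 deg) = -0.9397, sin(200 deg) = -0.3420
  joint[3] = (-6.0627, 12.5436) + 7.1 * (-0.9397, -0.3420) = (-6.0627 + -6.6718, 12.5436 + -2.4283) = (-12.7345, 10.1152)
link 3: phi[3] = 140 + -80 + 140 + 55 = 255 deg
  cos(255 deg) = -0.2588, sin(255 deg) = -0.9659
  joint[4] = (-12.7345, 10.1152) + 2.7 * (-0.2588, -0.9659) = (-12.7345 + -0.6988, 10.1152 + -2.6080) = (-13.4333, 7.5072)
End effector: (-13.4333, 7.5072)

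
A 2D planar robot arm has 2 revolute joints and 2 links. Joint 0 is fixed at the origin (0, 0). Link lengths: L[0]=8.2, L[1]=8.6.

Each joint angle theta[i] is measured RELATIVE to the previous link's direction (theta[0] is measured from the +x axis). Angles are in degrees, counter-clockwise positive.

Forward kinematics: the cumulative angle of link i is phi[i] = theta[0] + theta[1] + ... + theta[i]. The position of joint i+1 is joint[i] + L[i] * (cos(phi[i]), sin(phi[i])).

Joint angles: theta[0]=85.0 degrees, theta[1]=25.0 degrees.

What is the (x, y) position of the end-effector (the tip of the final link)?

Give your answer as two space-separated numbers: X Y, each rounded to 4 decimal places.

Answer: -2.2267 16.2502

Derivation:
joint[0] = (0.0000, 0.0000)  (base)
link 0: phi[0] = 85 = 85 deg
  cos(85 deg) = 0.0872, sin(85 deg) = 0.9962
  joint[1] = (0.0000, 0.0000) + 8.2 * (0.0872, 0.9962) = (0.0000 + 0.7147, 0.0000 + 8.1688) = (0.7147, 8.1688)
link 1: phi[1] = 85 + 25 = 110 deg
  cos(110 deg) = -0.3420, sin(110 deg) = 0.9397
  joint[2] = (0.7147, 8.1688) + 8.6 * (-0.3420, 0.9397) = (0.7147 + -2.9414, 8.1688 + 8.0814) = (-2.2267, 16.2502)
End effector: (-2.2267, 16.2502)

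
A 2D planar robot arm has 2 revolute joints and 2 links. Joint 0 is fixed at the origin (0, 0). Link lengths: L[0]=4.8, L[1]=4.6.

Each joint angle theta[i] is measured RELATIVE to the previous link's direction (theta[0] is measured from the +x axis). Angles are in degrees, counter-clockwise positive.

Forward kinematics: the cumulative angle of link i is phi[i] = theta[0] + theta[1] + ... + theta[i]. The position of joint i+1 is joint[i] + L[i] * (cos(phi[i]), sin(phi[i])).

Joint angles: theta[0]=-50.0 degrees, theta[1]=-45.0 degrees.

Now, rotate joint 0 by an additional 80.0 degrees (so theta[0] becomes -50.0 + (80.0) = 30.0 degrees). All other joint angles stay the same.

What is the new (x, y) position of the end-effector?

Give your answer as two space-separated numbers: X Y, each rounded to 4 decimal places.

Answer: 8.6002 1.2094

Derivation:
joint[0] = (0.0000, 0.0000)  (base)
link 0: phi[0] = 30 = 30 deg
  cos(30 deg) = 0.8660, sin(30 deg) = 0.5000
  joint[1] = (0.0000, 0.0000) + 4.8 * (0.8660, 0.5000) = (0.0000 + 4.1569, 0.0000 + 2.4000) = (4.1569, 2.4000)
link 1: phi[1] = 30 + -45 = -15 deg
  cos(-15 deg) = 0.9659, sin(-15 deg) = -0.2588
  joint[2] = (4.1569, 2.4000) + 4.6 * (0.9659, -0.2588) = (4.1569 + 4.4433, 2.4000 + -1.1906) = (8.6002, 1.2094)
End effector: (8.6002, 1.2094)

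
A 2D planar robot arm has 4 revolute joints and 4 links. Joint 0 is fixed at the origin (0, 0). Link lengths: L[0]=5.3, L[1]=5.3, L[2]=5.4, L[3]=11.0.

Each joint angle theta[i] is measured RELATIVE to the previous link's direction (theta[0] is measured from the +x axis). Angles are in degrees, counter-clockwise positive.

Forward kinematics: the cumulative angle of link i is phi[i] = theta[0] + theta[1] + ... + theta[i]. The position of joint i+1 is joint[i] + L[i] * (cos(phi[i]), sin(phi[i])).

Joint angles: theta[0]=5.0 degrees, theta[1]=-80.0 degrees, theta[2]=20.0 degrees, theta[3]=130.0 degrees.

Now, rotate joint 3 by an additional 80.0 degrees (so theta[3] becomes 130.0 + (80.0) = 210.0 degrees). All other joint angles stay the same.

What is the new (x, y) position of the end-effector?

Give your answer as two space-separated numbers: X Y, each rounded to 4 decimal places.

joint[0] = (0.0000, 0.0000)  (base)
link 0: phi[0] = 5 = 5 deg
  cos(5 deg) = 0.9962, sin(5 deg) = 0.0872
  joint[1] = (0.0000, 0.0000) + 5.3 * (0.9962, 0.0872) = (0.0000 + 5.2798, 0.0000 + 0.4619) = (5.2798, 0.4619)
link 1: phi[1] = 5 + -80 = -75 deg
  cos(-75 deg) = 0.2588, sin(-75 deg) = -0.9659
  joint[2] = (5.2798, 0.4619) + 5.3 * (0.2588, -0.9659) = (5.2798 + 1.3717, 0.4619 + -5.1194) = (6.6516, -4.6575)
link 2: phi[2] = 5 + -80 + 20 = -55 deg
  cos(-55 deg) = 0.5736, sin(-55 deg) = -0.8192
  joint[3] = (6.6516, -4.6575) + 5.4 * (0.5736, -0.8192) = (6.6516 + 3.0973, -4.6575 + -4.4234) = (9.7489, -9.0809)
link 3: phi[3] = 5 + -80 + 20 + 210 = 155 deg
  cos(155 deg) = -0.9063, sin(155 deg) = 0.4226
  joint[4] = (9.7489, -9.0809) + 11 * (-0.9063, 0.4226) = (9.7489 + -9.9694, -9.0809 + 4.6488) = (-0.2205, -4.4321)
End effector: (-0.2205, -4.4321)

Answer: -0.2205 -4.4321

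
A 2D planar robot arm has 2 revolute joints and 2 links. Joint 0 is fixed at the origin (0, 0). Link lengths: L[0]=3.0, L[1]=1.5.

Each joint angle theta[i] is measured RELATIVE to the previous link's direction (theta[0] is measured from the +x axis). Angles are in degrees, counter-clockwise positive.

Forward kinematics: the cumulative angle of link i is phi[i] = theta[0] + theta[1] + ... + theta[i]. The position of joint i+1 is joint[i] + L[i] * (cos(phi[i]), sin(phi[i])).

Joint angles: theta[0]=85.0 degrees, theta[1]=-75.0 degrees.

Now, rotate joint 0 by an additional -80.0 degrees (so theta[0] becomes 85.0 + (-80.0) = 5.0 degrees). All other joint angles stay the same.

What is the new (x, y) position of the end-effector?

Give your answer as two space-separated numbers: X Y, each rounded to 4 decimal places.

joint[0] = (0.0000, 0.0000)  (base)
link 0: phi[0] = 5 = 5 deg
  cos(5 deg) = 0.9962, sin(5 deg) = 0.0872
  joint[1] = (0.0000, 0.0000) + 3 * (0.9962, 0.0872) = (0.0000 + 2.9886, 0.0000 + 0.2615) = (2.9886, 0.2615)
link 1: phi[1] = 5 + -75 = -70 deg
  cos(-70 deg) = 0.3420, sin(-70 deg) = -0.9397
  joint[2] = (2.9886, 0.2615) + 1.5 * (0.3420, -0.9397) = (2.9886 + 0.5130, 0.2615 + -1.4095) = (3.5016, -1.1481)
End effector: (3.5016, -1.1481)

Answer: 3.5016 -1.1481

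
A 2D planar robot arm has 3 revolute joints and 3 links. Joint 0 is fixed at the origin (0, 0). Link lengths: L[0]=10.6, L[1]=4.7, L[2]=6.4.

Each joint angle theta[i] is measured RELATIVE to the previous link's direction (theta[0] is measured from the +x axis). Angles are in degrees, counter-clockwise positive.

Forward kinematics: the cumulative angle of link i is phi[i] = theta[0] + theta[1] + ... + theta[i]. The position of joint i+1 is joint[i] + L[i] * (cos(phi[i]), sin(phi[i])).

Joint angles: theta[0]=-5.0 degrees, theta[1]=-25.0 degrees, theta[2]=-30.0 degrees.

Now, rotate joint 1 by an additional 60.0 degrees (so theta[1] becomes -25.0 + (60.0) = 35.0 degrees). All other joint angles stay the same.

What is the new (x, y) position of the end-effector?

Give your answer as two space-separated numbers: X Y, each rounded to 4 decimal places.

Answer: 21.0300 1.4261

Derivation:
joint[0] = (0.0000, 0.0000)  (base)
link 0: phi[0] = -5 = -5 deg
  cos(-5 deg) = 0.9962, sin(-5 deg) = -0.0872
  joint[1] = (0.0000, 0.0000) + 10.6 * (0.9962, -0.0872) = (0.0000 + 10.5597, 0.0000 + -0.9239) = (10.5597, -0.9239)
link 1: phi[1] = -5 + 35 = 30 deg
  cos(30 deg) = 0.8660, sin(30 deg) = 0.5000
  joint[2] = (10.5597, -0.9239) + 4.7 * (0.8660, 0.5000) = (10.5597 + 4.0703, -0.9239 + 2.3500) = (14.6300, 1.4261)
link 2: phi[2] = -5 + 35 + -30 = 0 deg
  cos(0 deg) = 1.0000, sin(0 deg) = 0.0000
  joint[3] = (14.6300, 1.4261) + 6.4 * (1.0000, 0.0000) = (14.6300 + 6.4000, 1.4261 + 0.0000) = (21.0300, 1.4261)
End effector: (21.0300, 1.4261)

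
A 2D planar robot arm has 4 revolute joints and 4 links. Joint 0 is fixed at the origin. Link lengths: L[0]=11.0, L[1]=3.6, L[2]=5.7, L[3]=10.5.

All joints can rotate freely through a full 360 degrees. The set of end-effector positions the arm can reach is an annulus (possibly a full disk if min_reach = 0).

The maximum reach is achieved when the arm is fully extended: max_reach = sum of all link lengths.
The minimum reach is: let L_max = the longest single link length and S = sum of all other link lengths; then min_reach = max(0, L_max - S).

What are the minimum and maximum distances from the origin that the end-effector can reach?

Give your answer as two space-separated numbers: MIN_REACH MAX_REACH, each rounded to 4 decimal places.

Answer: 0.0000 30.8000

Derivation:
Link lengths: [11.0, 3.6, 5.7, 10.5]
max_reach = 11 + 3.6 + 5.7 + 10.5 = 30.8
L_max = max([11.0, 3.6, 5.7, 10.5]) = 11
S (sum of others) = 30.8 - 11 = 19.8
min_reach = max(0, 11 - 19.8) = max(0, -8.8) = 0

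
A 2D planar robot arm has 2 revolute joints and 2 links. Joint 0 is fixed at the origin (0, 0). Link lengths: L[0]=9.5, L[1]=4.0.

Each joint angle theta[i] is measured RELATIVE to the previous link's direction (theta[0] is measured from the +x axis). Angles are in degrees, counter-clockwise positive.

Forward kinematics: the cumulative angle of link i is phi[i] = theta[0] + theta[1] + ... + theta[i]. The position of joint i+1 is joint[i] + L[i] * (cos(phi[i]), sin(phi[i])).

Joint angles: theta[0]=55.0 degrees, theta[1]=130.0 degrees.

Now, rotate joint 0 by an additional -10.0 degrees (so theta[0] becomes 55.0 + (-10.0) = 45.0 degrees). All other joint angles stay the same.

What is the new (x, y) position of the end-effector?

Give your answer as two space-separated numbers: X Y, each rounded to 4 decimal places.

Answer: 2.7327 7.0661

Derivation:
joint[0] = (0.0000, 0.0000)  (base)
link 0: phi[0] = 45 = 45 deg
  cos(45 deg) = 0.7071, sin(45 deg) = 0.7071
  joint[1] = (0.0000, 0.0000) + 9.5 * (0.7071, 0.7071) = (0.0000 + 6.7175, 0.0000 + 6.7175) = (6.7175, 6.7175)
link 1: phi[1] = 45 + 130 = 175 deg
  cos(175 deg) = -0.9962, sin(175 deg) = 0.0872
  joint[2] = (6.7175, 6.7175) + 4 * (-0.9962, 0.0872) = (6.7175 + -3.9848, 6.7175 + 0.3486) = (2.7327, 7.0661)
End effector: (2.7327, 7.0661)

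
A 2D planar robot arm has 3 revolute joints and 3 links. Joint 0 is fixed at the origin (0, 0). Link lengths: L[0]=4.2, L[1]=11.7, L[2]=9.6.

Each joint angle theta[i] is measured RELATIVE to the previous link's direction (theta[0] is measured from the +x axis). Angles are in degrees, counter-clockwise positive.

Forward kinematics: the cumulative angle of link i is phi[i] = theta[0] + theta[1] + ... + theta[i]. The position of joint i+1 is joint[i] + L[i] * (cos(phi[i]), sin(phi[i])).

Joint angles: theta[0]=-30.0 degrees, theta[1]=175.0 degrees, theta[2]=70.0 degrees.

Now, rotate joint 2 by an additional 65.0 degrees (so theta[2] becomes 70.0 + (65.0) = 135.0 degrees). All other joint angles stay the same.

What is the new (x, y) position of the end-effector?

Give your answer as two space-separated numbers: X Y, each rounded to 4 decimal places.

Answer: -4.2797 -4.8433

Derivation:
joint[0] = (0.0000, 0.0000)  (base)
link 0: phi[0] = -30 = -30 deg
  cos(-30 deg) = 0.8660, sin(-30 deg) = -0.5000
  joint[1] = (0.0000, 0.0000) + 4.2 * (0.8660, -0.5000) = (0.0000 + 3.6373, 0.0000 + -2.1000) = (3.6373, -2.1000)
link 1: phi[1] = -30 + 175 = 145 deg
  cos(145 deg) = -0.8192, sin(145 deg) = 0.5736
  joint[2] = (3.6373, -2.1000) + 11.7 * (-0.8192, 0.5736) = (3.6373 + -9.5841, -2.1000 + 6.7108) = (-5.9468, 4.6108)
link 2: phi[2] = -30 + 175 + 135 = 280 deg
  cos(280 deg) = 0.1736, sin(280 deg) = -0.9848
  joint[3] = (-5.9468, 4.6108) + 9.6 * (0.1736, -0.9848) = (-5.9468 + 1.6670, 4.6108 + -9.4542) = (-4.2797, -4.8433)
End effector: (-4.2797, -4.8433)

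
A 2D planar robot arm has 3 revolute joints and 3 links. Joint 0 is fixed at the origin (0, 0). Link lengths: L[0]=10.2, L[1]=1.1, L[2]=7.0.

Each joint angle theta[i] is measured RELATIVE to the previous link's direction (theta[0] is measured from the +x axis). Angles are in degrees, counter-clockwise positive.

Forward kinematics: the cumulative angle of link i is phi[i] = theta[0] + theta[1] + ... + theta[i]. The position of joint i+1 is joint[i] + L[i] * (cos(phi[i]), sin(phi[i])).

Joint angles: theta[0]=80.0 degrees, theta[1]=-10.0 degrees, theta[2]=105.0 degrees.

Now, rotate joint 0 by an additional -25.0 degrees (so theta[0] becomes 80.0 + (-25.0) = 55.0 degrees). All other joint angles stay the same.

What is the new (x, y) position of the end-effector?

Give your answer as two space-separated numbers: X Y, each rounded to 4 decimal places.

Answer: 0.5661 12.6332

Derivation:
joint[0] = (0.0000, 0.0000)  (base)
link 0: phi[0] = 55 = 55 deg
  cos(55 deg) = 0.5736, sin(55 deg) = 0.8192
  joint[1] = (0.0000, 0.0000) + 10.2 * (0.5736, 0.8192) = (0.0000 + 5.8505, 0.0000 + 8.3554) = (5.8505, 8.3554)
link 1: phi[1] = 55 + -10 = 45 deg
  cos(45 deg) = 0.7071, sin(45 deg) = 0.7071
  joint[2] = (5.8505, 8.3554) + 1.1 * (0.7071, 0.7071) = (5.8505 + 0.7778, 8.3554 + 0.7778) = (6.6283, 9.1332)
link 2: phi[2] = 55 + -10 + 105 = 150 deg
  cos(150 deg) = -0.8660, sin(150 deg) = 0.5000
  joint[3] = (6.6283, 9.1332) + 7 * (-0.8660, 0.5000) = (6.6283 + -6.0622, 9.1332 + 3.5000) = (0.5661, 12.6332)
End effector: (0.5661, 12.6332)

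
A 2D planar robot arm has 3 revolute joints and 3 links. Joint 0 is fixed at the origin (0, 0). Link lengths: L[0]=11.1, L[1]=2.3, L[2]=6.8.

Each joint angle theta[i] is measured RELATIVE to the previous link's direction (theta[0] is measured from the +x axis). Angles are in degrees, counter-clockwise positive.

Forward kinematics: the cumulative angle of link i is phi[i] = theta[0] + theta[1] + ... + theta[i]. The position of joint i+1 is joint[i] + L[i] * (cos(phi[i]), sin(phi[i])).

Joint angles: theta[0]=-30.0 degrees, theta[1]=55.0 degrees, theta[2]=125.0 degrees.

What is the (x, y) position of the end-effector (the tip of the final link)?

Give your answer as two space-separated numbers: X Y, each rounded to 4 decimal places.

joint[0] = (0.0000, 0.0000)  (base)
link 0: phi[0] = -30 = -30 deg
  cos(-30 deg) = 0.8660, sin(-30 deg) = -0.5000
  joint[1] = (0.0000, 0.0000) + 11.1 * (0.8660, -0.5000) = (0.0000 + 9.6129, 0.0000 + -5.5500) = (9.6129, -5.5500)
link 1: phi[1] = -30 + 55 = 25 deg
  cos(25 deg) = 0.9063, sin(25 deg) = 0.4226
  joint[2] = (9.6129, -5.5500) + 2.3 * (0.9063, 0.4226) = (9.6129 + 2.0845, -5.5500 + 0.9720) = (11.6974, -4.5780)
link 2: phi[2] = -30 + 55 + 125 = 150 deg
  cos(150 deg) = -0.8660, sin(150 deg) = 0.5000
  joint[3] = (11.6974, -4.5780) + 6.8 * (-0.8660, 0.5000) = (11.6974 + -5.8890, -4.5780 + 3.4000) = (5.8084, -1.1780)
End effector: (5.8084, -1.1780)

Answer: 5.8084 -1.1780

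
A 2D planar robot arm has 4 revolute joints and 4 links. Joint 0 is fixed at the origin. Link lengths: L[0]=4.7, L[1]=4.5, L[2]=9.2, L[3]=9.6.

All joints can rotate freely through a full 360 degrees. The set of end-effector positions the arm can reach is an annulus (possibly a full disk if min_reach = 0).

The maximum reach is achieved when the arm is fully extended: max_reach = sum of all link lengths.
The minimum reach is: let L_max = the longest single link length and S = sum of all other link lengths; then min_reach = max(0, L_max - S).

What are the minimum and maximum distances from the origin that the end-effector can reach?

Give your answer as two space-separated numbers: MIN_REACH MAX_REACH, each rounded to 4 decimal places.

Answer: 0.0000 28.0000

Derivation:
Link lengths: [4.7, 4.5, 9.2, 9.6]
max_reach = 4.7 + 4.5 + 9.2 + 9.6 = 28
L_max = max([4.7, 4.5, 9.2, 9.6]) = 9.6
S (sum of others) = 28 - 9.6 = 18.4
min_reach = max(0, 9.6 - 18.4) = max(0, -8.8) = 0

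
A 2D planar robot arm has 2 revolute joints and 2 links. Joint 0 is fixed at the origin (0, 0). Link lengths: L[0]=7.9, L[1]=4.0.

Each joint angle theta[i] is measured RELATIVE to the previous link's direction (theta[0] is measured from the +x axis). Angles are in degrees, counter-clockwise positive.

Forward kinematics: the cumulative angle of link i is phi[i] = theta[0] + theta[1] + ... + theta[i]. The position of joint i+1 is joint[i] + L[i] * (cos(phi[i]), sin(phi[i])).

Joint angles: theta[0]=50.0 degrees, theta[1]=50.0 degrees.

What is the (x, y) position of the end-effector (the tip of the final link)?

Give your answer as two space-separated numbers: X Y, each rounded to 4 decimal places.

joint[0] = (0.0000, 0.0000)  (base)
link 0: phi[0] = 50 = 50 deg
  cos(50 deg) = 0.6428, sin(50 deg) = 0.7660
  joint[1] = (0.0000, 0.0000) + 7.9 * (0.6428, 0.7660) = (0.0000 + 5.0780, 0.0000 + 6.0518) = (5.0780, 6.0518)
link 1: phi[1] = 50 + 50 = 100 deg
  cos(100 deg) = -0.1736, sin(100 deg) = 0.9848
  joint[2] = (5.0780, 6.0518) + 4 * (-0.1736, 0.9848) = (5.0780 + -0.6946, 6.0518 + 3.9392) = (4.3834, 9.9910)
End effector: (4.3834, 9.9910)

Answer: 4.3834 9.9910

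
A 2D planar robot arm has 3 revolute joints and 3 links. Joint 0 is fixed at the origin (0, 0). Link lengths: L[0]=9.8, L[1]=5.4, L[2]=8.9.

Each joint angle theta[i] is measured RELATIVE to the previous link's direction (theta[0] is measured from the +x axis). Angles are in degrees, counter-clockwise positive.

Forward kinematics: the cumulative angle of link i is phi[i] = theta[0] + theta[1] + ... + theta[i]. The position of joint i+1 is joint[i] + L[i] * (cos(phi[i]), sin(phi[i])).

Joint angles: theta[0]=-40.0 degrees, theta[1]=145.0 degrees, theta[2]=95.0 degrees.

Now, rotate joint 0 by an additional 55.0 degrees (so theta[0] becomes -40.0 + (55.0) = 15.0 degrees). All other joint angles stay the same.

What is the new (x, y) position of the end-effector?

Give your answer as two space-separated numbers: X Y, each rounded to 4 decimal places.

joint[0] = (0.0000, 0.0000)  (base)
link 0: phi[0] = 15 = 15 deg
  cos(15 deg) = 0.9659, sin(15 deg) = 0.2588
  joint[1] = (0.0000, 0.0000) + 9.8 * (0.9659, 0.2588) = (0.0000 + 9.4661, 0.0000 + 2.5364) = (9.4661, 2.5364)
link 1: phi[1] = 15 + 145 = 160 deg
  cos(160 deg) = -0.9397, sin(160 deg) = 0.3420
  joint[2] = (9.4661, 2.5364) + 5.4 * (-0.9397, 0.3420) = (9.4661 + -5.0743, 2.5364 + 1.8469) = (4.3917, 4.3833)
link 2: phi[2] = 15 + 145 + 95 = 255 deg
  cos(255 deg) = -0.2588, sin(255 deg) = -0.9659
  joint[3] = (4.3917, 4.3833) + 8.9 * (-0.2588, -0.9659) = (4.3917 + -2.3035, 4.3833 + -8.5967) = (2.0882, -4.2134)
End effector: (2.0882, -4.2134)

Answer: 2.0882 -4.2134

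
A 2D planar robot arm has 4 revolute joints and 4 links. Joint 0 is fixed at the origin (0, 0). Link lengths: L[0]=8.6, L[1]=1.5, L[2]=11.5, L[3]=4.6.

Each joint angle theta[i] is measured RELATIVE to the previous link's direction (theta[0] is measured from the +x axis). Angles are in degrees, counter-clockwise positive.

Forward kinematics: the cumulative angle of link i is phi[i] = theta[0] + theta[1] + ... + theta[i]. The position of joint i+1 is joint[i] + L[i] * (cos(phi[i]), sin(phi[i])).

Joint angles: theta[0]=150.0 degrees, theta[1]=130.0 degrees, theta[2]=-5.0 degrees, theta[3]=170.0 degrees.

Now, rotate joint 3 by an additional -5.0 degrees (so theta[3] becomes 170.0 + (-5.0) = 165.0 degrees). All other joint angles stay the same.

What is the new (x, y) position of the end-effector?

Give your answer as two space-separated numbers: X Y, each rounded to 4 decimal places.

Answer: -5.3863 -4.1033

Derivation:
joint[0] = (0.0000, 0.0000)  (base)
link 0: phi[0] = 150 = 150 deg
  cos(150 deg) = -0.8660, sin(150 deg) = 0.5000
  joint[1] = (0.0000, 0.0000) + 8.6 * (-0.8660, 0.5000) = (0.0000 + -7.4478, 0.0000 + 4.3000) = (-7.4478, 4.3000)
link 1: phi[1] = 150 + 130 = 280 deg
  cos(280 deg) = 0.1736, sin(280 deg) = -0.9848
  joint[2] = (-7.4478, 4.3000) + 1.5 * (0.1736, -0.9848) = (-7.4478 + 0.2605, 4.3000 + -1.4772) = (-7.1873, 2.8228)
link 2: phi[2] = 150 + 130 + -5 = 275 deg
  cos(275 deg) = 0.0872, sin(275 deg) = -0.9962
  joint[3] = (-7.1873, 2.8228) + 11.5 * (0.0872, -0.9962) = (-7.1873 + 1.0023, 2.8228 + -11.4562) = (-6.1851, -8.6335)
link 3: phi[3] = 150 + 130 + -5 + 165 = 440 deg
  cos(440 deg) = 0.1736, sin(440 deg) = 0.9848
  joint[4] = (-6.1851, -8.6335) + 4.6 * (0.1736, 0.9848) = (-6.1851 + 0.7988, -8.6335 + 4.5301) = (-5.3863, -4.1033)
End effector: (-5.3863, -4.1033)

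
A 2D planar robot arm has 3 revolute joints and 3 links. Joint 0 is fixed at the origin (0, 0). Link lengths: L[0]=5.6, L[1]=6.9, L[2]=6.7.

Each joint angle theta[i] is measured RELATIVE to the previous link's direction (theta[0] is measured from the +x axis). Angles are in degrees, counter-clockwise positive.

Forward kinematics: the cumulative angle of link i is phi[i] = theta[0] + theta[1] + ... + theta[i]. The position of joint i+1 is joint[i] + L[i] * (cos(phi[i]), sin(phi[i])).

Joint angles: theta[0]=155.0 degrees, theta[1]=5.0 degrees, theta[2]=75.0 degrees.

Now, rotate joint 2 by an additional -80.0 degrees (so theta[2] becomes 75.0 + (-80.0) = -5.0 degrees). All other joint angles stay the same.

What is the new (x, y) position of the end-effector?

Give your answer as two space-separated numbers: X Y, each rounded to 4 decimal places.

joint[0] = (0.0000, 0.0000)  (base)
link 0: phi[0] = 155 = 155 deg
  cos(155 deg) = -0.9063, sin(155 deg) = 0.4226
  joint[1] = (0.0000, 0.0000) + 5.6 * (-0.9063, 0.4226) = (0.0000 + -5.0753, 0.0000 + 2.3667) = (-5.0753, 2.3667)
link 1: phi[1] = 155 + 5 = 160 deg
  cos(160 deg) = -0.9397, sin(160 deg) = 0.3420
  joint[2] = (-5.0753, 2.3667) + 6.9 * (-0.9397, 0.3420) = (-5.0753 + -6.4839, 2.3667 + 2.3599) = (-11.5592, 4.7266)
link 2: phi[2] = 155 + 5 + -5 = 155 deg
  cos(155 deg) = -0.9063, sin(155 deg) = 0.4226
  joint[3] = (-11.5592, 4.7266) + 6.7 * (-0.9063, 0.4226) = (-11.5592 + -6.0723, 4.7266 + 2.8315) = (-17.6315, 7.5581)
End effector: (-17.6315, 7.5581)

Answer: -17.6315 7.5581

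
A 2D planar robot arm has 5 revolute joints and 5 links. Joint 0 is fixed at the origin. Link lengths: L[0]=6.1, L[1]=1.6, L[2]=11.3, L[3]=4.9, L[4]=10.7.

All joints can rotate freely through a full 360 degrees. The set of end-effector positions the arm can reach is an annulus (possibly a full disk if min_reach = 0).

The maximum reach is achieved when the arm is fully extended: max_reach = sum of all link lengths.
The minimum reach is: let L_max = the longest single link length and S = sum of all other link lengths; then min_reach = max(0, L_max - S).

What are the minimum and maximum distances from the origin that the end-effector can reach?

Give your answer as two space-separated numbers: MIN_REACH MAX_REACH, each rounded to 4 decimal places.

Link lengths: [6.1, 1.6, 11.3, 4.9, 10.7]
max_reach = 6.1 + 1.6 + 11.3 + 4.9 + 10.7 = 34.6
L_max = max([6.1, 1.6, 11.3, 4.9, 10.7]) = 11.3
S (sum of others) = 34.6 - 11.3 = 23.3
min_reach = max(0, 11.3 - 23.3) = max(0, -12) = 0

Answer: 0.0000 34.6000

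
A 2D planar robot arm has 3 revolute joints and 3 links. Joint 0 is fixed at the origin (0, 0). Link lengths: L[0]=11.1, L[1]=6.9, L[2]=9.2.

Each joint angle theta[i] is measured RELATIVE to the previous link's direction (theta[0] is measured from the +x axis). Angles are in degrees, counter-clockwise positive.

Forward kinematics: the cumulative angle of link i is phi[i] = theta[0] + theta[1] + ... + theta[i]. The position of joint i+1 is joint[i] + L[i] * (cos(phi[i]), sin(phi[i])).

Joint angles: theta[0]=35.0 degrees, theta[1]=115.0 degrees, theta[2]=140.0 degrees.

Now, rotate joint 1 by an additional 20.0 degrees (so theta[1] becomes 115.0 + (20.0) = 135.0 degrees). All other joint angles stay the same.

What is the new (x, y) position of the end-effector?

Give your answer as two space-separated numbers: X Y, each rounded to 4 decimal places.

Answer: 8.2111 0.5173

Derivation:
joint[0] = (0.0000, 0.0000)  (base)
link 0: phi[0] = 35 = 35 deg
  cos(35 deg) = 0.8192, sin(35 deg) = 0.5736
  joint[1] = (0.0000, 0.0000) + 11.1 * (0.8192, 0.5736) = (0.0000 + 9.0926, 0.0000 + 6.3667) = (9.0926, 6.3667)
link 1: phi[1] = 35 + 135 = 170 deg
  cos(170 deg) = -0.9848, sin(170 deg) = 0.1736
  joint[2] = (9.0926, 6.3667) + 6.9 * (-0.9848, 0.1736) = (9.0926 + -6.7952, 6.3667 + 1.1982) = (2.2974, 7.5649)
link 2: phi[2] = 35 + 135 + 140 = 310 deg
  cos(310 deg) = 0.6428, sin(310 deg) = -0.7660
  joint[3] = (2.2974, 7.5649) + 9.2 * (0.6428, -0.7660) = (2.2974 + 5.9136, 7.5649 + -7.0476) = (8.2111, 0.5173)
End effector: (8.2111, 0.5173)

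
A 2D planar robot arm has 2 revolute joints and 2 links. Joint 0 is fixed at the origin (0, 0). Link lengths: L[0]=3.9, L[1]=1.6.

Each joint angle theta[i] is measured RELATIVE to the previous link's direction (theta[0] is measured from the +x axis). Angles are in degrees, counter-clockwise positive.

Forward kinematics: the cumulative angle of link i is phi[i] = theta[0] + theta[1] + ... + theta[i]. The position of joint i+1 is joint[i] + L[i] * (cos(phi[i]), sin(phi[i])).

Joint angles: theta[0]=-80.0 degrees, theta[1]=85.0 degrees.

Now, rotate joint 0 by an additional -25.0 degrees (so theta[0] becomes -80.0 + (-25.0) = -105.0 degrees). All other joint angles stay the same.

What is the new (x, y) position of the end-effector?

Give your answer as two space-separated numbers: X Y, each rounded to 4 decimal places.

Answer: 0.4941 -4.3143

Derivation:
joint[0] = (0.0000, 0.0000)  (base)
link 0: phi[0] = -105 = -105 deg
  cos(-105 deg) = -0.2588, sin(-105 deg) = -0.9659
  joint[1] = (0.0000, 0.0000) + 3.9 * (-0.2588, -0.9659) = (0.0000 + -1.0094, 0.0000 + -3.7671) = (-1.0094, -3.7671)
link 1: phi[1] = -105 + 85 = -20 deg
  cos(-20 deg) = 0.9397, sin(-20 deg) = -0.3420
  joint[2] = (-1.0094, -3.7671) + 1.6 * (0.9397, -0.3420) = (-1.0094 + 1.5035, -3.7671 + -0.5472) = (0.4941, -4.3143)
End effector: (0.4941, -4.3143)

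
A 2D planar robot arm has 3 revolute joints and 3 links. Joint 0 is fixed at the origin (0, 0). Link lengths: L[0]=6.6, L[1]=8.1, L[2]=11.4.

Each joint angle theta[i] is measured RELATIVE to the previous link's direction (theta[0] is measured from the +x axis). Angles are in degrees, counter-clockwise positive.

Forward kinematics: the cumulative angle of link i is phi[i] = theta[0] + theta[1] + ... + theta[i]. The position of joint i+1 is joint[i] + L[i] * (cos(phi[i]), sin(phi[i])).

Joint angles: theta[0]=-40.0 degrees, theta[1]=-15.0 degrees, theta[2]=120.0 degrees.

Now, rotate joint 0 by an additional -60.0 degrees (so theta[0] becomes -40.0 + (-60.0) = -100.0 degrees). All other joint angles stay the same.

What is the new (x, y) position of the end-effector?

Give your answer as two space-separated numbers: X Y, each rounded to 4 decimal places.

Answer: 6.7873 -12.8472

Derivation:
joint[0] = (0.0000, 0.0000)  (base)
link 0: phi[0] = -100 = -100 deg
  cos(-100 deg) = -0.1736, sin(-100 deg) = -0.9848
  joint[1] = (0.0000, 0.0000) + 6.6 * (-0.1736, -0.9848) = (0.0000 + -1.1461, 0.0000 + -6.4997) = (-1.1461, -6.4997)
link 1: phi[1] = -100 + -15 = -115 deg
  cos(-115 deg) = -0.4226, sin(-115 deg) = -0.9063
  joint[2] = (-1.1461, -6.4997) + 8.1 * (-0.4226, -0.9063) = (-1.1461 + -3.4232, -6.4997 + -7.3411) = (-4.5693, -13.8408)
link 2: phi[2] = -100 + -15 + 120 = 5 deg
  cos(5 deg) = 0.9962, sin(5 deg) = 0.0872
  joint[3] = (-4.5693, -13.8408) + 11.4 * (0.9962, 0.0872) = (-4.5693 + 11.3566, -13.8408 + 0.9936) = (6.7873, -12.8472)
End effector: (6.7873, -12.8472)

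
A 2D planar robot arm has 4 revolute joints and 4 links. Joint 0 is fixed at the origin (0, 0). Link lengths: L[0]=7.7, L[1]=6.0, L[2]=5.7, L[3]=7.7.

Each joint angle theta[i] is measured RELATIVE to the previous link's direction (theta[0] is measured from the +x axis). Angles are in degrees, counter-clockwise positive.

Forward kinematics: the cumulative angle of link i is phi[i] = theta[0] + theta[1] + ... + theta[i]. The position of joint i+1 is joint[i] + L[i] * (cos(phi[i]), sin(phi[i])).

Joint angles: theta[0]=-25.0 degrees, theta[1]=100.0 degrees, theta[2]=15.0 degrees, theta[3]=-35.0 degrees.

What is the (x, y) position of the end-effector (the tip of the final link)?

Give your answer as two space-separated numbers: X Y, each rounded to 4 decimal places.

Answer: 12.9480 14.5489

Derivation:
joint[0] = (0.0000, 0.0000)  (base)
link 0: phi[0] = -25 = -25 deg
  cos(-25 deg) = 0.9063, sin(-25 deg) = -0.4226
  joint[1] = (0.0000, 0.0000) + 7.7 * (0.9063, -0.4226) = (0.0000 + 6.9786, 0.0000 + -3.2542) = (6.9786, -3.2542)
link 1: phi[1] = -25 + 100 = 75 deg
  cos(75 deg) = 0.2588, sin(75 deg) = 0.9659
  joint[2] = (6.9786, -3.2542) + 6 * (0.2588, 0.9659) = (6.9786 + 1.5529, -3.2542 + 5.7956) = (8.5315, 2.5414)
link 2: phi[2] = -25 + 100 + 15 = 90 deg
  cos(90 deg) = 0.0000, sin(90 deg) = 1.0000
  joint[3] = (8.5315, 2.5414) + 5.7 * (0.0000, 1.0000) = (8.5315 + 0.0000, 2.5414 + 5.7000) = (8.5315, 8.2414)
link 3: phi[3] = -25 + 100 + 15 + -35 = 55 deg
  cos(55 deg) = 0.5736, sin(55 deg) = 0.8192
  joint[4] = (8.5315, 8.2414) + 7.7 * (0.5736, 0.8192) = (8.5315 + 4.4165, 8.2414 + 6.3075) = (12.9480, 14.5489)
End effector: (12.9480, 14.5489)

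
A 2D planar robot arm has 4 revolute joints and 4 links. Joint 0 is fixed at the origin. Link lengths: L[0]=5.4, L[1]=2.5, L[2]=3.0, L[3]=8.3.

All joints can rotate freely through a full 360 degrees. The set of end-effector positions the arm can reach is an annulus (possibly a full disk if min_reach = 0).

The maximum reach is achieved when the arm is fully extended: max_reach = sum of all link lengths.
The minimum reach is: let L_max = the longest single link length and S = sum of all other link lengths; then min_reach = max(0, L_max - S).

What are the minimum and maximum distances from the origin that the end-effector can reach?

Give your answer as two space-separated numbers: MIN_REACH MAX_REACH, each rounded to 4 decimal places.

Link lengths: [5.4, 2.5, 3.0, 8.3]
max_reach = 5.4 + 2.5 + 3 + 8.3 = 19.2
L_max = max([5.4, 2.5, 3.0, 8.3]) = 8.3
S (sum of others) = 19.2 - 8.3 = 10.9
min_reach = max(0, 8.3 - 10.9) = max(0, -2.6) = 0

Answer: 0.0000 19.2000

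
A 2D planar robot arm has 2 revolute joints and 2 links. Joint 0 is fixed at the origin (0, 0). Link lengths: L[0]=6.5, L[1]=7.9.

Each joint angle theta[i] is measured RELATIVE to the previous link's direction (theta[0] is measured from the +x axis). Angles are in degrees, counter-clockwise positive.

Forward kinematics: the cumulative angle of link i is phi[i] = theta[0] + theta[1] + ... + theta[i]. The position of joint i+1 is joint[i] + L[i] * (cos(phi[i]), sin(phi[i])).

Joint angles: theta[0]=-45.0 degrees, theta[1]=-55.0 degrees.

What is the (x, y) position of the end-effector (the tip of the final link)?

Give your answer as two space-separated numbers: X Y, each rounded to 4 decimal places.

Answer: 3.2244 -12.3762

Derivation:
joint[0] = (0.0000, 0.0000)  (base)
link 0: phi[0] = -45 = -45 deg
  cos(-45 deg) = 0.7071, sin(-45 deg) = -0.7071
  joint[1] = (0.0000, 0.0000) + 6.5 * (0.7071, -0.7071) = (0.0000 + 4.5962, 0.0000 + -4.5962) = (4.5962, -4.5962)
link 1: phi[1] = -45 + -55 = -100 deg
  cos(-100 deg) = -0.1736, sin(-100 deg) = -0.9848
  joint[2] = (4.5962, -4.5962) + 7.9 * (-0.1736, -0.9848) = (4.5962 + -1.3718, -4.5962 + -7.7800) = (3.2244, -12.3762)
End effector: (3.2244, -12.3762)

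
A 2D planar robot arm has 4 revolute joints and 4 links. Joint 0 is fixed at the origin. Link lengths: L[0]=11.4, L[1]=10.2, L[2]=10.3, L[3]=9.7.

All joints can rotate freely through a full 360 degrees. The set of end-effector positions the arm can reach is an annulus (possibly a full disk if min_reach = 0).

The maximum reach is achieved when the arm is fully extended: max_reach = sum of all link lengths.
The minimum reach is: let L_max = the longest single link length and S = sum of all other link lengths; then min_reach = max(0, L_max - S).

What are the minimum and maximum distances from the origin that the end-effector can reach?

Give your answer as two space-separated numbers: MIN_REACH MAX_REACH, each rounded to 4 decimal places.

Link lengths: [11.4, 10.2, 10.3, 9.7]
max_reach = 11.4 + 10.2 + 10.3 + 9.7 = 41.6
L_max = max([11.4, 10.2, 10.3, 9.7]) = 11.4
S (sum of others) = 41.6 - 11.4 = 30.2
min_reach = max(0, 11.4 - 30.2) = max(0, -18.8) = 0

Answer: 0.0000 41.6000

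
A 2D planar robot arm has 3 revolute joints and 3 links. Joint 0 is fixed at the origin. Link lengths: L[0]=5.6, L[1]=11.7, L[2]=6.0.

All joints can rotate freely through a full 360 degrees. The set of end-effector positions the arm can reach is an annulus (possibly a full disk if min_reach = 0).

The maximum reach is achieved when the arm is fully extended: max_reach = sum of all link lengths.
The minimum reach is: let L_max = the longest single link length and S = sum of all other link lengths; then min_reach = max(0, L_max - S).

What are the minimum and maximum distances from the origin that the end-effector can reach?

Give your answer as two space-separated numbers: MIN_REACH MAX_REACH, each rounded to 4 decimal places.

Link lengths: [5.6, 11.7, 6.0]
max_reach = 5.6 + 11.7 + 6 = 23.3
L_max = max([5.6, 11.7, 6.0]) = 11.7
S (sum of others) = 23.3 - 11.7 = 11.6
min_reach = max(0, 11.7 - 11.6) = max(0, 0.1) = 0.1

Answer: 0.1000 23.3000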